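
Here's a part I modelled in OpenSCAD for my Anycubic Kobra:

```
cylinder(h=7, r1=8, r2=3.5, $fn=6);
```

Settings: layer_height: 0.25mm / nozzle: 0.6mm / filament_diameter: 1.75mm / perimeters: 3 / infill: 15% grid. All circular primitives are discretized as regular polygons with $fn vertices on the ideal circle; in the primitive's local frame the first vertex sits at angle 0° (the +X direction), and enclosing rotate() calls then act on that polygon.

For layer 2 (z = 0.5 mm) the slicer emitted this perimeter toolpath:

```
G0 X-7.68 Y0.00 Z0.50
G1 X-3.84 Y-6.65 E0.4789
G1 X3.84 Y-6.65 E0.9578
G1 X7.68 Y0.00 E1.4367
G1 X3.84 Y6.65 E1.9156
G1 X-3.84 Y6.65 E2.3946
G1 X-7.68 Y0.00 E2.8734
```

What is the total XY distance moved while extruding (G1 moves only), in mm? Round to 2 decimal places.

Sum the Euclidean lengths of each G1 segment: total = 46.08 mm.

46.08 mm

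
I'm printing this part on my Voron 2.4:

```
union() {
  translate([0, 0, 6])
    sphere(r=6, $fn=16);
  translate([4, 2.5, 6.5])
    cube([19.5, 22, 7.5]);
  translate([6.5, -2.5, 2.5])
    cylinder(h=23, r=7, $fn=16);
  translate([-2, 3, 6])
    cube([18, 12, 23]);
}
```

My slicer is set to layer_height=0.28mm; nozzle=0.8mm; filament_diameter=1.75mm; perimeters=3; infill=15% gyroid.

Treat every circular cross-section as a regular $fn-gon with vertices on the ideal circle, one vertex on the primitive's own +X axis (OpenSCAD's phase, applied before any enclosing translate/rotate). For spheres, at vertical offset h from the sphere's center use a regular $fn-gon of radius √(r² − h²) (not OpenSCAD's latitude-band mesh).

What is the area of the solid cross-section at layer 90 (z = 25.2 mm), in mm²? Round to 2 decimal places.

At z = 25.2 mm: the sphere is absent (|z−center|=19.200 > r=6); the cube at (4, 2.5) is not intersected at this z (z outside [6.5, 14]); the r=7 cylinder at (6.5, -2.5) gives a regular 16-gon of circumradius 7 (constant along its height) (area = (16/2)·7.000²·sin(360°/16) = 150.01 mm²); the cube at (-2, 3) (footprint 18×12) is included at this height (area 216.00 mm²); Taking the union: the regions partially overlap — summed areas 366.01 mm² minus the doubly-counted overlap 8.01 mm² gives 358.00 mm² — area = 358.00 mm². Overall, the cross-section is a single solid region. Net area = 358.00 mm².

358.00 mm²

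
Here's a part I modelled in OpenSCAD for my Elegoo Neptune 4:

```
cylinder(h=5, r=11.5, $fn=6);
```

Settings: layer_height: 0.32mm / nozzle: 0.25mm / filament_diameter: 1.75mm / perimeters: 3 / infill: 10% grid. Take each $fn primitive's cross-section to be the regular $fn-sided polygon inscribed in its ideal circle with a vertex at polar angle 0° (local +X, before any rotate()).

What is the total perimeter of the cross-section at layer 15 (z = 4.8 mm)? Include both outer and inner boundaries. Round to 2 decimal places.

At z = 4.8 mm: the r=11.5 cylinder contributes a regular 6-gon of circumradius 11.5 (perimeter = 2·6·11.500·sin(180°/6) = 69.00 mm). Overall, the cross-section is a single solid region. Total boundary length (outer) = 69.00 mm.

69.00 mm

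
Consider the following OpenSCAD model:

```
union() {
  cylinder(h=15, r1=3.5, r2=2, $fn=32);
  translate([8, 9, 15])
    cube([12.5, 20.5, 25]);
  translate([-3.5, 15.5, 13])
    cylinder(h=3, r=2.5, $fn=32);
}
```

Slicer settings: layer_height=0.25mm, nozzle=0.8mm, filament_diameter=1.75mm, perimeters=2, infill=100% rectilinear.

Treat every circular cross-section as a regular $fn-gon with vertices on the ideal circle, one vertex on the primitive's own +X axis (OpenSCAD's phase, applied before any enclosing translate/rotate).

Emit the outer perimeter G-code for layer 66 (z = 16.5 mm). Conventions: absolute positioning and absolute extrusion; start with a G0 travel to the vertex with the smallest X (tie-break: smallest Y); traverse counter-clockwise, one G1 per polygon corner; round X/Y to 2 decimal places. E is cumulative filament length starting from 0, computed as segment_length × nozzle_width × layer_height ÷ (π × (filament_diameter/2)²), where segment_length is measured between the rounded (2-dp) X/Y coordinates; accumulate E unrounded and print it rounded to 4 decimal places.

G0 X8.00 Y9.00 Z16.50
G1 X20.50 Y9.00 E1.0394
G1 X20.50 Y29.50 E2.7440
G1 X8.00 Y29.50 E3.7833
G1 X8.00 Y9.00 E5.4879

At z = 16.5 mm: the cone does not reach this height (z outside [0, 15]); the cube at (8, 9) is present — its section is the full 12.5×20.5 rectangle; the cylinder at (-3.5, 15.5) is not intersected at this z (z outside [13, 16]); Merging all regions: only the 12.5×20.5 cube at (8, 9) is present, so the union is just that shape — 1 connected region. The outline is a single polygon with 4 vertices. Extrusion per mm of travel: 0.8 × 0.25 / (π × 0.875²) = 0.083150. Accumulating E over each segment gives final E = 5.4879.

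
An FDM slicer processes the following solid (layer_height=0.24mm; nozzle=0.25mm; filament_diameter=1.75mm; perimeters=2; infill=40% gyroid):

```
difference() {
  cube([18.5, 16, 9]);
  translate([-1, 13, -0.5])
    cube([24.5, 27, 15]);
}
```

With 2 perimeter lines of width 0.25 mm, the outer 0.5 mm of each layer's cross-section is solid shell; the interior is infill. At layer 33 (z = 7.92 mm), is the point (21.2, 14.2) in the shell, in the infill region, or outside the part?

At z = 7.92 mm: the cube (footprint 18.5×16) is included at this height; the 24.5×27 cube at (-1, 13) contributes its full rectangle; After the difference (first − rest): starting from the 18.5×16 cube, the 24.5×27 cube at (-1, 13) partially overlaps it — only the 55.50 mm² overlap (of its 661.50 mm²) is removed, clipping the outline — 1 connected region. Overall, the cross-section is a single solid region. The nearest boundary edge runs (0.00, 13.00)→(18.50, 13.00); distance from the point to it = 2.95 mm. The point is not inside any of the regions above, so it lies outside the cross-section (2.95 mm from the nearest boundary).

outside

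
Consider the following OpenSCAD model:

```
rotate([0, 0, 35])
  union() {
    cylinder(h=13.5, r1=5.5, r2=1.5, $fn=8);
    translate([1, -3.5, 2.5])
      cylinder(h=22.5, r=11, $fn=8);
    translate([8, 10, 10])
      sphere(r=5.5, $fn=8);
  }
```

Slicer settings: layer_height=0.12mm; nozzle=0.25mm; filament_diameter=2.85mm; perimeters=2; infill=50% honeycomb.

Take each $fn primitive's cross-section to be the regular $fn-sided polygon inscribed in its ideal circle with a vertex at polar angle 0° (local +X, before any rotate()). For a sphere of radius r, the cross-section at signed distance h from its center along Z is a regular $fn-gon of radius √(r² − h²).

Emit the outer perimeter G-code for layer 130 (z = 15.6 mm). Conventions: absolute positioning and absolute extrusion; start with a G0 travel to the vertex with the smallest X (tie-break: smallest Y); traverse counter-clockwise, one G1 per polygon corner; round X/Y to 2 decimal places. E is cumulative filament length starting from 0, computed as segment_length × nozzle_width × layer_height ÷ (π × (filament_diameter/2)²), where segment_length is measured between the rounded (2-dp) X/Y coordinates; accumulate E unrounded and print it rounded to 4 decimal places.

At z = 15.6 mm: the cone is absent (z outside [0, 13.5]); the r=11 cylinder at (1, -3.5) contributes a regular 8-gon of circumradius 11; the sphere at (8, 10) is not intersected at this z (|z−center|=5.600 > r=5.5); Taking the union: only the r=11 cylinder at (1, -3.5) is present, so the union is just that shape — 1 connected region; (whole slice rotated 35° about Z — lengths, areas and connectivity unchanged). The outline is a single polygon with 8 vertices. Extrusion per mm of travel: 0.25 × 0.12 / (π × 1.425²) = 0.004703. Accumulating E over each segment gives final E = 0.3168.

G0 X-8.01 Y-0.38 Z15.60
G1 X-6.18 Y-8.60 E0.0396
G1 X0.92 Y-13.13 E0.0792
G1 X9.14 Y-11.30 E0.1188
G1 X13.66 Y-4.20 E0.1584
G1 X11.84 Y4.02 E0.1980
G1 X4.74 Y8.54 E0.2376
G1 X-3.48 Y6.72 E0.2772
G1 X-8.01 Y-0.38 E0.3168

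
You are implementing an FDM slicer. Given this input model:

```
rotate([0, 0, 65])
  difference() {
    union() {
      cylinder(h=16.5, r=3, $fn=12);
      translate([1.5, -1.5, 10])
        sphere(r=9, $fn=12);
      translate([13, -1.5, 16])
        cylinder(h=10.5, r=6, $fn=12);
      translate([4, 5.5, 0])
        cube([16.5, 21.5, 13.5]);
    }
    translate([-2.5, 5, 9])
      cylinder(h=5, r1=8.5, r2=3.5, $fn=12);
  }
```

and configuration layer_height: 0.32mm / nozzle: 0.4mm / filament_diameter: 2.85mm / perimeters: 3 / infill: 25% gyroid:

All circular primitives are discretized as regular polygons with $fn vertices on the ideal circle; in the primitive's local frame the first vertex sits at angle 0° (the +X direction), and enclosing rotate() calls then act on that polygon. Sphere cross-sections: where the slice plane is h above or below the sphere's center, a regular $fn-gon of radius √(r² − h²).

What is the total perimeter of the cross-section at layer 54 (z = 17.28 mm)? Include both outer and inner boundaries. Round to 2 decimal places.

70.14 mm

At z = 17.28 mm: the cylinder does not reach this height (z outside [0, 16.5]); the r=9 sphere at (1.5, -1.5) contributes a regular 12-gon of circumradius √(9²−7.28²) = 5.292 (perimeter = 2·12·5.292·sin(180°/12) = 32.87 mm); the r=6 cylinder at (13, -1.5) contributes a regular 12-gon of circumradius 6 (perimeter = 2·12·6.000·sin(180°/12) = 37.27 mm); the cube at (4, 5.5) does not reach this height (z outside [0, 13.5]); Taking the union: the 2 present regions are separate (no shared area or edge), so areas and boundary lengths simply add and each stays a separate island — boundary = 70.14 mm; the cone at (-2.5, 5) does not reach this height (z outside [9, 14]); Taking the first minus the rest: none of the subtracted shapes is present at this height, so that combined region is unchanged — boundary = 70.14 mm; (whole slice rotated 65° about Z — lengths, areas and connectivity unchanged). Overall, the cross-section has 2 separate islands. Total boundary length (outer) = 70.14 mm.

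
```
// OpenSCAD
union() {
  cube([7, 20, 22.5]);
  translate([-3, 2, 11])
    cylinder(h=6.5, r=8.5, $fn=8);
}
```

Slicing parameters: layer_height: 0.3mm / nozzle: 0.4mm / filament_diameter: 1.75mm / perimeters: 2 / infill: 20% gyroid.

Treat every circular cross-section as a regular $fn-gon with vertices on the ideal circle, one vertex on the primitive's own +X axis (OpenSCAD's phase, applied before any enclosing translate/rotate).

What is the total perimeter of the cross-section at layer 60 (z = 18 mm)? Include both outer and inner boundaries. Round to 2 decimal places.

At z = 18 mm: the 7×20 cube contributes its full rectangle (perimeter 54.00 mm); the cylinder at (-3, 2) is not intersected at this z (z outside [11, 17.5]); Combining (union): only the 7×20 cube is present, so the union is just that shape — boundary = 54.00 mm. Overall, the cross-section is a single solid region. Total boundary length (outer) = 54.00 mm.

54.00 mm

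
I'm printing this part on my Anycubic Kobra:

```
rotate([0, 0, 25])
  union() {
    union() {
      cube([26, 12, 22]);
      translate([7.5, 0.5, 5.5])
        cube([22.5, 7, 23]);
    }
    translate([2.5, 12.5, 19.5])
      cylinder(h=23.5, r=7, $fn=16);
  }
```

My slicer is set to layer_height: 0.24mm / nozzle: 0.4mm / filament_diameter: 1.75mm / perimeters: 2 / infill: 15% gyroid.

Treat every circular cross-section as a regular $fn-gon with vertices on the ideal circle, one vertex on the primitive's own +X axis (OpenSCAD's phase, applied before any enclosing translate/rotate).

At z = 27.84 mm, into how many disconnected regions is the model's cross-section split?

2

At z = 27.84 mm: the cube is absent (z outside [0, 22]); the cube at (7.5, 0.5) is present — its section is the full 22.5×7 rectangle; Merging all regions: only the 22.5×7 cube at (7.5, 0.5) is present, so the union is just that shape — 1 connected region; the cylinder at (2.5, 12.5): section is a regular 16-gon, circumradius r=7; Taking the union: the 2 present regions are separate (no shared area or edge), so areas and boundary lengths simply add and each stays a separate island — 2 connected regions; (whole slice rotated 25° about Z — lengths, areas and connectivity unchanged). The result has 2 disconnected regions.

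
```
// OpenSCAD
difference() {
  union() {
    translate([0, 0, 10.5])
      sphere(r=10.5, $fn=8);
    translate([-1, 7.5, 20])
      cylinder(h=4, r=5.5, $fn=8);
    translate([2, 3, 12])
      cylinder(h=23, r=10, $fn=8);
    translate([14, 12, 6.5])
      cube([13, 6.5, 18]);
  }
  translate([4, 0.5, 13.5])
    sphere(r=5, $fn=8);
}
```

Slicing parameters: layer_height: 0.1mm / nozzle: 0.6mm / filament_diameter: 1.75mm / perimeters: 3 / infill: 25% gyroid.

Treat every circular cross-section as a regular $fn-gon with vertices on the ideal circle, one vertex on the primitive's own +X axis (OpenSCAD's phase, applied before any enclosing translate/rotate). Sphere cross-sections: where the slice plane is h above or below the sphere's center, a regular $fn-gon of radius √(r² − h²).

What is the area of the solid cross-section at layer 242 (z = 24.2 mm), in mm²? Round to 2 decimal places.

At z = 24.2 mm: the sphere does not reach this height (|z−center|=13.700 > r=10.5); the cylinder at (-1, 7.5) is absent (z outside [20, 24]); the r=10 cylinder at (2, 3) contributes a regular 8-gon of circumradius 10 (area = (8/2)·10.000²·sin(360°/8) = 282.84 mm²); the 13×6.5 cube at (14, 12) contributes its full rectangle (area 84.50 mm²); Taking the union: the 2 present regions are separate (no shared area or edge), so areas and boundary lengths simply add and each stays a separate island — area = 367.34 mm²; the sphere at (4, 0.5) does not reach this height (|z−center|=10.700 > r=5); Subtracting the remaining from the first: none of the subtracted shapes is present at this height, so the result so far is unchanged — area = 367.34 mm². Overall, the cross-section has 2 separate islands. Net area = 367.34 mm².

367.34 mm²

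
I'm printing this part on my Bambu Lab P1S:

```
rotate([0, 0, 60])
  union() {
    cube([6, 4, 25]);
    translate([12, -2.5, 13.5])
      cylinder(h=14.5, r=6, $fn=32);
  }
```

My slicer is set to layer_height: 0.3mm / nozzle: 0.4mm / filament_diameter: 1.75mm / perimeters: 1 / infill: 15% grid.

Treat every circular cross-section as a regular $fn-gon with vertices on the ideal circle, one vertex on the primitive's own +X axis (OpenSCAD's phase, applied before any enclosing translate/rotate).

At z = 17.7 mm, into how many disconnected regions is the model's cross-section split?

2

At z = 17.7 mm: the 6×4 cube contributes its full rectangle; the r=6 cylinder at (12, -2.5) gives a regular 32-gon of circumradius 6 (constant along its height); Taking the union: the 2 present regions are separate (no shared area or edge), so areas and boundary lengths simply add and each stays a separate island — 2 connected regions; (whole slice rotated 60° about Z — lengths, areas and connectivity unchanged). The result has 2 disconnected regions.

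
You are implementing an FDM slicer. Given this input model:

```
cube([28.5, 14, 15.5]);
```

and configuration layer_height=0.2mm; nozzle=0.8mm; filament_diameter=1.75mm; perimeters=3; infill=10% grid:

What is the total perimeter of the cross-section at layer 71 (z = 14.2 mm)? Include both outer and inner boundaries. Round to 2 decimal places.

85.00 mm

At z = 14.2 mm: the cube (footprint 28.5×14) is included at this height (perimeter 85.00 mm). Overall, the cross-section is a single solid region. Total boundary length (outer) = 85.00 mm.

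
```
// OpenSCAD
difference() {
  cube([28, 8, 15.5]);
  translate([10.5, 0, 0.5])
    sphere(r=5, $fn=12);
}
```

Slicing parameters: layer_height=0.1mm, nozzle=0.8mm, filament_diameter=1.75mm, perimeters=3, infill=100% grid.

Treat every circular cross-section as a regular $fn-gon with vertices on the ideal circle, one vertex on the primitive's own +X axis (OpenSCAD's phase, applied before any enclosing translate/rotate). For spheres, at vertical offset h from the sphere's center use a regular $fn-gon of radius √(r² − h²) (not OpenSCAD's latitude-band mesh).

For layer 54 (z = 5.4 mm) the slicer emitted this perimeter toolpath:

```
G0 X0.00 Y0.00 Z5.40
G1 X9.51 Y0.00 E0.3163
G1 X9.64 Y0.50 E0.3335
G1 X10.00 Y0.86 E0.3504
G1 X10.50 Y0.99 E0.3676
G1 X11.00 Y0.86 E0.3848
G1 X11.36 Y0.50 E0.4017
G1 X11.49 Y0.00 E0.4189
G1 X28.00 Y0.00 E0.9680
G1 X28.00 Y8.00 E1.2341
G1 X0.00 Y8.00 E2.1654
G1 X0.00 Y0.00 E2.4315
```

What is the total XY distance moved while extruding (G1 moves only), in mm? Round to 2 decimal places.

Sum the Euclidean lengths of each G1 segment: total = 73.10 mm.

73.10 mm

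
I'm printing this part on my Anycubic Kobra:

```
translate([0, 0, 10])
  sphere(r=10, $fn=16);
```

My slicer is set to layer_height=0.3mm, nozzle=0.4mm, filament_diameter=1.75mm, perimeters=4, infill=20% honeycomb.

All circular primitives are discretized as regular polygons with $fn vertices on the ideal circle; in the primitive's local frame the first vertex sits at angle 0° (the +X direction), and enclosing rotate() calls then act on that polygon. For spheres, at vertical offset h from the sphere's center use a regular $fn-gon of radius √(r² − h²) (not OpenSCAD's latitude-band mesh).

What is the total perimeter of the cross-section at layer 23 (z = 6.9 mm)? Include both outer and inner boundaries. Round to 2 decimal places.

59.35 mm

At z = 6.9 mm: the sphere: section is a regular 16-gon, circumradius = √(r²−h²) = √(10²−3.1²) = 9.507 (perimeter = 2·16·9.507·sin(180°/16) = 59.35 mm). Overall, the cross-section is a single solid region. Total boundary length (outer) = 59.35 mm.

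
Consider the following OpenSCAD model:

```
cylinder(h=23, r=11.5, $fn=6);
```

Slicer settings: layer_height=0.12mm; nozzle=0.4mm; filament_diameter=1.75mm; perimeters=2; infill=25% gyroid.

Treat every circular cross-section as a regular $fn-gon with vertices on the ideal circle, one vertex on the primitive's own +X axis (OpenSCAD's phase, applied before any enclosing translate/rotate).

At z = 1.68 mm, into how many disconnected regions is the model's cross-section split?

At z = 1.68 mm: the r=11.5 cylinder contributes a regular 6-gon of circumradius 11.5. The result has 1 disconnected region.

1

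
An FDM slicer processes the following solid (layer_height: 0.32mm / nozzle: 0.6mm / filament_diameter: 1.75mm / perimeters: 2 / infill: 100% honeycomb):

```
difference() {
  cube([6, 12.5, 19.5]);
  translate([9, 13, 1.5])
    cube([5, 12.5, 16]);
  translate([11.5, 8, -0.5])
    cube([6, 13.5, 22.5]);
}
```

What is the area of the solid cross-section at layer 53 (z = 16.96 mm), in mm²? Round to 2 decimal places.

75.00 mm²

At z = 16.96 mm: the cube is present — its section is the full 6×12.5 rectangle (area 75.00 mm²); the cube at (9, 13) (footprint 5×12.5) is included at this height (area 62.50 mm²); the cube at (11.5, 8) (footprint 6×13.5) is included at this height (area 81.00 mm²); Taking the first minus the rest: starting from the 6×12.5 cube (75.00 mm²), the 5×12.5 cube at (9, 13) misses the remaining region (no effect); the 6×13.5 cube at (11.5, 8) misses the remaining region (no effect) — area = 75.00 mm². Overall, the cross-section is a single solid region. Net area = 75.00 mm².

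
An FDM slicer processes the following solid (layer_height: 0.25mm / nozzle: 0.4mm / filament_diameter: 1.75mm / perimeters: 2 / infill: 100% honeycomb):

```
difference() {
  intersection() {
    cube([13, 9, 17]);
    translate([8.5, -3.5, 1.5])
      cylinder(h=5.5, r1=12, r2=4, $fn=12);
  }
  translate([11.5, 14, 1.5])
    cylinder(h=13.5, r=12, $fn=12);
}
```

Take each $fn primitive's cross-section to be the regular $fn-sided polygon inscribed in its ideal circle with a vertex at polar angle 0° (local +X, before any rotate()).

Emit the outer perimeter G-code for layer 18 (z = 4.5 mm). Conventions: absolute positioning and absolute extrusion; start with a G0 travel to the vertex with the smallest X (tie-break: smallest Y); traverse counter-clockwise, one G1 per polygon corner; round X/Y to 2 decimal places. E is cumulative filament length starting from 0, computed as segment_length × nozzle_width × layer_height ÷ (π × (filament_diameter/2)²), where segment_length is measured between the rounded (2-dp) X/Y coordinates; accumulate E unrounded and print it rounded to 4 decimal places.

At z = 4.5 mm: the cube is present — its section is the full 13×9 rectangle; the cone at (8.5, -3.5): at t=0.545 of its height the radius interpolates to r₁+(r₂−r₁)t = 7.636, giving a regular 12-gon of that circumradius; Keeping only the common overlap: the cone at (8.5, -3.5) partially overlaps the 13×9 cube; clipping to the common part keeps 34.38 mm² — 1 connected region; the r=12 cylinder at (11.5, 14) gives a regular 12-gon of circumradius 12 (constant along its height); Taking the first minus the rest: starting from that combined region, the r=12 cylinder at (11.5, 14) partially overlaps it — only the 6.88 mm² overlap (of its 432.00 mm²) is removed, clipping the outline — 1 connected region. The outline is a single polygon with 7 vertices. Extrusion per mm of travel: 0.4 × 0.25 / (π × 0.875²) = 0.041575. Accumulating E over each segment gives final E = 1.1014.

G0 X1.80 Y0.00 Z4.50
G1 X13.00 Y0.00 E0.4656
G1 X13.00 Y2.40 E0.5654
G1 X11.50 Y2.00 E0.6300
G1 X6.01 Y3.47 E0.8663
G1 X4.68 Y3.11 E0.9235
G1 X1.89 Y0.32 E1.0876
G1 X1.80 Y0.00 E1.1014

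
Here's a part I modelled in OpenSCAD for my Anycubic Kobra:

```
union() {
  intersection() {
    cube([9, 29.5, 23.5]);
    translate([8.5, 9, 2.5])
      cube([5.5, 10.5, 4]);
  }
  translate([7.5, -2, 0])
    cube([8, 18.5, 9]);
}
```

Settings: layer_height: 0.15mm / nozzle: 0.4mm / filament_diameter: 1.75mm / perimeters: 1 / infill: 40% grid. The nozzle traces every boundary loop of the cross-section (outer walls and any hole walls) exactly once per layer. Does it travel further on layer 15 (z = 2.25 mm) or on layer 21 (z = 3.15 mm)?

layer 21 (z = 3.15 mm)

Layer 15 (z = 2.25): the 9×29.5 cube contributes its full rectangle (perimeter 77.00 mm); the cube at (8.5, 9) does not reach this height (z outside [2.5, 6.5]); Keeping only the common overlap: at least one operand is absent at this height, so nothing remains; the cube at (7.5, -2) is present — its section is the full 8×18.5 rectangle (perimeter 53.00 mm); Taking the union: only the 8×18.5 cube at (7.5, -2) is present, so the union is just that shape — boundary = 53.00 mm. So its perimeter = 53.00 mm. Layer 21 (z = 3.15): the cube is present — its section is the full 9×29.5 rectangle (perimeter 77.00 mm); the cube at (8.5, 9) is present — its section is the full 5.5×10.5 rectangle (perimeter 32.00 mm); After intersecting: the 5.5×10.5 cube at (8.5, 9) partially overlaps the 9×29.5 cube; clipping to the common part keeps 5.25 mm² — boundary = 22.00 mm; the cube at (7.5, -2) is present — its section is the full 8×18.5 rectangle (perimeter 53.00 mm); Combining (union): the regions partially overlap (shared area 3.75 mm²), so the edge portions inside another operand are dropped and the merged outline is re-measured after clipping — boundary = 59.00 mm. So its perimeter = 59.00 mm. Layer 21 is larger (59.00 vs 53.00 mm).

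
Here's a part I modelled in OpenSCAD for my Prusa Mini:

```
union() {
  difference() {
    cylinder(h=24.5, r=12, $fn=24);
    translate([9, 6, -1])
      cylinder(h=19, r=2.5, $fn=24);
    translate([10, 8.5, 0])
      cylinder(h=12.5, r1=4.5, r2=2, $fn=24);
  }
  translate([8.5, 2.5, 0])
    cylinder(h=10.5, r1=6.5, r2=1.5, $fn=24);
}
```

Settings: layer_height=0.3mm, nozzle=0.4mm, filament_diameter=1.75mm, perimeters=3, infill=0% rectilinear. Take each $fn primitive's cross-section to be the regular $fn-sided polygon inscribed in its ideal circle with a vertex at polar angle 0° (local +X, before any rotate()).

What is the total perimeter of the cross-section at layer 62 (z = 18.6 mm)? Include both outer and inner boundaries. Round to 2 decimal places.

At z = 18.6 mm: the cylinder: section is a regular 24-gon, circumradius r=12 (perimeter = 2·24·12.000·sin(180°/24) = 75.18 mm); the cylinder at (9, 6) is absent (z outside [-1, 18]); the cone at (10, 8.5) does not reach this height (z outside [0, 12.5]); Subtracting the remaining from the first: none of the subtracted shapes is present at this height, so the r=12 cylinder is unchanged — boundary = 75.18 mm; the cone at (8.5, 2.5) is absent (z outside [0, 10.5]); Taking the union: only that combined region is present, so the union is just that shape — boundary = 75.18 mm. Overall, the cross-section is a single solid region. Total boundary length (outer) = 75.18 mm.

75.18 mm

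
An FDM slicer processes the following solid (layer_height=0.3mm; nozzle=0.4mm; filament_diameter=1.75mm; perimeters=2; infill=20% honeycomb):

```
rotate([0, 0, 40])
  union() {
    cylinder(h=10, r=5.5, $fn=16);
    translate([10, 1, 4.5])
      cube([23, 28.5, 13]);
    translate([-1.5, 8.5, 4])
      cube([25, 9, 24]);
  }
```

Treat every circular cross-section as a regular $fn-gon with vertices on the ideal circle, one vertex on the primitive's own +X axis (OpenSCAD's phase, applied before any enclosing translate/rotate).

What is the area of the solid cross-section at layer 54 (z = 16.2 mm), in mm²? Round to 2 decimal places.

759.00 mm²

At z = 16.2 mm: the cylinder does not reach this height (z outside [0, 10]); the cube at (10, 1) (footprint 23×28.5) is included at this height (area 655.50 mm²); the 25×9 cube at (-1.5, 8.5) contributes its full rectangle (area 225.00 mm²); Combining (union): the regions partially overlap — summed areas 880.50 mm² minus the doubly-counted overlap 121.50 mm² gives 759.00 mm² — area = 759.00 mm²; (rotated 40° about Z; rotation is an isometry so areas/perimeters/island counts are preserved). Overall, the cross-section is a single solid region. Net area = 759.00 mm².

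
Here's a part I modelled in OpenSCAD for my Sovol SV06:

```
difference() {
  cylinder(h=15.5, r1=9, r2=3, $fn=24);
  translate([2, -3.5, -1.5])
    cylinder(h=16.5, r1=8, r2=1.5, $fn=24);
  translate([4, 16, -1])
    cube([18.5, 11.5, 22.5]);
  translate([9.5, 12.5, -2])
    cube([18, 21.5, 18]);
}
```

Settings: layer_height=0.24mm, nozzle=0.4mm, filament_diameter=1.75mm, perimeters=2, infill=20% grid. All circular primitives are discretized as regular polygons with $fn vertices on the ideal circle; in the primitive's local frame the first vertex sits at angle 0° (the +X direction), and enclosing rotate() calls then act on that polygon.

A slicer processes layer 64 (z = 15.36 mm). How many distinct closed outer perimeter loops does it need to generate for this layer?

At z = 15.36 mm: the cone: at t=0.991 of its height the radius interpolates to r₁+(r₂−r₁)t = 3.054, giving a regular 24-gon of that circumradius; the cone at (2, -3.5) is absent (z outside [-1.5, 15]); the cube at (4, 16) (footprint 18.5×11.5) is included at this height; the cube at (9.5, 12.5) (footprint 18×21.5) is included at this height; After the difference (first − rest): starting from the cone, the 18.5×11.5 cube at (4, 16) misses the remaining region (no effect); the 18×21.5 cube at (9.5, 12.5) misses the remaining region (no effect) — 1 connected region. The result has 1 disconnected region.

1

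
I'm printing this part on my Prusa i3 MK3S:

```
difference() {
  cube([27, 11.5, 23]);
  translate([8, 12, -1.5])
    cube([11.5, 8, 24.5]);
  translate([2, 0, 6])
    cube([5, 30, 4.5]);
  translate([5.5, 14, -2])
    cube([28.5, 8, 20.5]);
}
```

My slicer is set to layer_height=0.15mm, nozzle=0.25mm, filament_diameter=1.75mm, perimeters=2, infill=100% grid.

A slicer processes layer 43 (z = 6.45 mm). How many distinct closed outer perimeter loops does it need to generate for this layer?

At z = 6.45 mm: the cube (footprint 27×11.5) is included at this height; the cube at (8, 12) (footprint 11.5×8) is included at this height; the cube at (2, 0) is present — its section is the full 5×30 rectangle; the 28.5×8 cube at (5.5, 14) contributes its full rectangle; Subtracting the remaining from the first: starting from the 27×11.5 cube, the 11.5×8 cube at (8, 12) misses the remaining region (no effect); the 5×30 cube at (2, 0) partially overlaps it — only the 57.50 mm² overlap (of its 150.00 mm²) is removed, clipping the outline; the 28.5×8 cube at (5.5, 14) misses the remaining region (no effect) — 2 connected regions. The result has 2 disconnected regions.

2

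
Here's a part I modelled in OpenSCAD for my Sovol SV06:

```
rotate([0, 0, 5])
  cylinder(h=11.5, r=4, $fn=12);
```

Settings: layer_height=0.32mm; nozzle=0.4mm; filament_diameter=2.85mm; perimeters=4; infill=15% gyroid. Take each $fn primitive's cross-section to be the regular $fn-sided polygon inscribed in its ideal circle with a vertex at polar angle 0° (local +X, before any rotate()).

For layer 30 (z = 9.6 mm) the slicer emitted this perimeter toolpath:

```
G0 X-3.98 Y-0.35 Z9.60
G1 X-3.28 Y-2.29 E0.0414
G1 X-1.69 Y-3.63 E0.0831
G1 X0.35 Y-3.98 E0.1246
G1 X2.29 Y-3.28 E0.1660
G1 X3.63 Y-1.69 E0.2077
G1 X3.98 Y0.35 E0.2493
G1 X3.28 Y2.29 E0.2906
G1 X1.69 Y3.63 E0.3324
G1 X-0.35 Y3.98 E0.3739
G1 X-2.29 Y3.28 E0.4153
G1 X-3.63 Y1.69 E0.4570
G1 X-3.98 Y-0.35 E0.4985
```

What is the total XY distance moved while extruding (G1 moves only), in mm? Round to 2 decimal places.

Sum the Euclidean lengths of each G1 segment: total = 24.85 mm.

24.85 mm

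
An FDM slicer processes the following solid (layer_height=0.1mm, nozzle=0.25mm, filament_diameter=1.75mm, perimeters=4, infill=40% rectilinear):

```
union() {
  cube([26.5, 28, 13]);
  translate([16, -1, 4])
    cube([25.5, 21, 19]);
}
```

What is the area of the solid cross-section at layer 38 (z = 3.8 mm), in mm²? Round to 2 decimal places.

742.00 mm²

At z = 3.8 mm: the 26.5×28 cube contributes its full rectangle (area 742.00 mm²); the cube at (16, -1) is absent (z outside [4, 23]); Merging all regions: only the 26.5×28 cube is present, so the union is just that shape — area = 742.00 mm². Overall, the cross-section is a single solid region. Net area = 742.00 mm².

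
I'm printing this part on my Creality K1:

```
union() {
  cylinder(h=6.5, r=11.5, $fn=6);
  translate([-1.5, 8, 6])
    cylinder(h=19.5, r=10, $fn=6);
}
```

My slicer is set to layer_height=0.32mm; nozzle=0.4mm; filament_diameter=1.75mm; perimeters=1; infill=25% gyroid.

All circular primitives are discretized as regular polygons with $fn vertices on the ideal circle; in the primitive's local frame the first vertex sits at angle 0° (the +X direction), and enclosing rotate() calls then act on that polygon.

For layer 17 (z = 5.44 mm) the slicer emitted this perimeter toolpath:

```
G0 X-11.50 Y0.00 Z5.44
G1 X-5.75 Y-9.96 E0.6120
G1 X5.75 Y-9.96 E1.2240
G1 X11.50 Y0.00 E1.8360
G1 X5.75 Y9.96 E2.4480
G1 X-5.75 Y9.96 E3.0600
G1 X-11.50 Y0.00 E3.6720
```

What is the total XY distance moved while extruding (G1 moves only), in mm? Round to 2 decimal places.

Sum the Euclidean lengths of each G1 segment: total = 69.00 mm.

69.00 mm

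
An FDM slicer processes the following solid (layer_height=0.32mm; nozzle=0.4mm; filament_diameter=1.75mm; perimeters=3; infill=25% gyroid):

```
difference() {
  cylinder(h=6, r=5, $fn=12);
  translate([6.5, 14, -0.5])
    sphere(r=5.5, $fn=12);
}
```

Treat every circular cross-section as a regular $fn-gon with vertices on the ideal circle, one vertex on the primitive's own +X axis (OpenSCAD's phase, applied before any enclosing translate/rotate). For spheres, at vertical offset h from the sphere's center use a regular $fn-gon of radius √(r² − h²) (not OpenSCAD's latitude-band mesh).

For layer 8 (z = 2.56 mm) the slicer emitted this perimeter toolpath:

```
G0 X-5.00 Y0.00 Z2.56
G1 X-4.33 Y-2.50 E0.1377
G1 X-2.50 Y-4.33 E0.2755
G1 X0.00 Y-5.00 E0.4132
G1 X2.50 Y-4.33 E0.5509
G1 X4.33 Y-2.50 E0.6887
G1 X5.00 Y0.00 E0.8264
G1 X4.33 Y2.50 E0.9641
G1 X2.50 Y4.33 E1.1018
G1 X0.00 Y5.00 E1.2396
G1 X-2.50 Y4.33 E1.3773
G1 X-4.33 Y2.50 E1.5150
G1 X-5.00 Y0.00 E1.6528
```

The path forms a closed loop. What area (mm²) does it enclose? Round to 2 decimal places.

Apply the shoelace formula to the sequence of (X, Y) vertices; enclosed area = 75.00 mm².

75.00 mm²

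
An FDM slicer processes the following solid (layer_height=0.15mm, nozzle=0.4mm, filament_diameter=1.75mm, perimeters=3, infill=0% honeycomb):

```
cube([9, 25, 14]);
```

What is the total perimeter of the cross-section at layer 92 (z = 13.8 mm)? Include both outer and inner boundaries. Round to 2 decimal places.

At z = 13.8 mm: the 9×25 cube contributes its full rectangle (perimeter 68.00 mm). Overall, the cross-section is a single solid region. Total boundary length (outer) = 68.00 mm.

68.00 mm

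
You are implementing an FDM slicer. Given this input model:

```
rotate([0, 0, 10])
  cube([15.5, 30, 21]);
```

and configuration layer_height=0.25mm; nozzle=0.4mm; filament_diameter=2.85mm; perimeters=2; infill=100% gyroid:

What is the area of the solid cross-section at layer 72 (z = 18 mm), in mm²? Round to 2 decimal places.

465.00 mm²

At z = 18 mm: the cube is present — its section is the full 15.5×30 rectangle (area 465.00 mm²); (rotated 10° about Z; rotation is an isometry so areas/perimeters/island counts are preserved). Overall, the cross-section is a single solid region. Net area = 465.00 mm².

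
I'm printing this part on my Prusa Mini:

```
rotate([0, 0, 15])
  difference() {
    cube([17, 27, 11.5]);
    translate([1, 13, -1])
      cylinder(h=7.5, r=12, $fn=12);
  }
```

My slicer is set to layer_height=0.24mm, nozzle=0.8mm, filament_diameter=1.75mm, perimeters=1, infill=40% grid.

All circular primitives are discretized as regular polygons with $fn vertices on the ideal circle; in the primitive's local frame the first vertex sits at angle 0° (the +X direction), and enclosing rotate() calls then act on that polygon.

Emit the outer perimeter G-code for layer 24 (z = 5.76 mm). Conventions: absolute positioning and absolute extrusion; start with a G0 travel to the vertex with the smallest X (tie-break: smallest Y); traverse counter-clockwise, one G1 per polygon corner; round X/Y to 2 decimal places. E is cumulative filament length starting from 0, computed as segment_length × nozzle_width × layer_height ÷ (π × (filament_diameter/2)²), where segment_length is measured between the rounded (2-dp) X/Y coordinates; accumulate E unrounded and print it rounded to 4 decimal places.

At z = 5.76 mm: the cube (footprint 17×27) is included at this height; the cylinder at (1, 13): section is a regular 12-gon, circumradius r=12; After the difference (first − rest): starting from the 17×27 cube, the r=12 cylinder at (1, 13) partially overlaps it — only the 239.73 mm² overlap (of its 432.00 mm²) is removed, clipping the outline — 1 connected region; (whole slice rotated 15° about Z — lengths, areas and connectivity unchanged). The outline is a single polygon with 13 vertices. Extrusion per mm of travel: 0.8 × 0.24 / (π × 0.875²) = 0.079824. Accumulating E over each segment gives final E = 8.2919.

G0 X-6.99 Y26.08 Z5.76
G1 X-6.40 Y23.89 E0.1810
G1 X-5.50 Y24.41 E0.2640
G1 X0.71 Y24.41 E0.7597
G1 X6.09 Y21.30 E1.2558
G1 X9.19 Y15.92 E1.7514
G1 X9.19 Y9.71 E2.2471
G1 X6.09 Y4.33 E2.7428
G1 X0.71 Y1.22 E3.2388
G1 X-0.33 Y1.22 E3.3218
G1 X0.00 Y0.00 E3.4227
G1 X16.42 Y4.40 E4.7797
G1 X9.43 Y30.48 E6.9350
G1 X-6.99 Y26.08 E8.2919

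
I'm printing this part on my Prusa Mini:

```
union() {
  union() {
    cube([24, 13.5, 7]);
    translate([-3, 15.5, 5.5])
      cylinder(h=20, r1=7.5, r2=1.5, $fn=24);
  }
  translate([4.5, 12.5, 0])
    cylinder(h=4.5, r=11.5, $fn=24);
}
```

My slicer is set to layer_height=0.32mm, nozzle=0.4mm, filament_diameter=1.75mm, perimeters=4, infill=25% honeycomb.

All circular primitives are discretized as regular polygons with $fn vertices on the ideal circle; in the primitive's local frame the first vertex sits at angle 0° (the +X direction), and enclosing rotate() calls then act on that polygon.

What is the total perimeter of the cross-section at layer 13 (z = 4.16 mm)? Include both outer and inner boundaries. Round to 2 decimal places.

At z = 4.16 mm: the cube is present — its section is the full 24×13.5 rectangle (perimeter 75.00 mm); the cone at (-3, 15.5) does not reach this height (z outside [5.5, 25.5]); Combining (union): only the 24×13.5 cube is present, so the union is just that shape — boundary = 75.00 mm; the r=11.5 cylinder at (4.5, 12.5) gives a regular 24-gon of circumradius 11.5 (constant along its height) (perimeter = 2·24·11.500·sin(180°/24) = 72.05 mm); Taking the union: the regions partially overlap (shared area 168.71 mm²), so the edge portions inside another operand are dropped and the merged outline is re-measured after clipping — boundary = 96.03 mm. Overall, the cross-section is a single solid region. Total boundary length (outer) = 96.03 mm.

96.03 mm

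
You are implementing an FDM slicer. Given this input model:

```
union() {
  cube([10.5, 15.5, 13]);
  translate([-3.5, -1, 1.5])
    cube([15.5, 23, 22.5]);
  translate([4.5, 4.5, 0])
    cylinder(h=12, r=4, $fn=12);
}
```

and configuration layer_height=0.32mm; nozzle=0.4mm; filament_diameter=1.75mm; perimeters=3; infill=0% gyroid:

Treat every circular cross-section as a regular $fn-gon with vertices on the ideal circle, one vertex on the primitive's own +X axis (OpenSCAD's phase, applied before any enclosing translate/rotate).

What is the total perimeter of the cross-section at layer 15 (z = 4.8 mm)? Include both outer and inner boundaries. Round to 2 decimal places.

77.00 mm

At z = 4.8 mm: the cube is present — its section is the full 10.5×15.5 rectangle (perimeter 52.00 mm); the cube at (-3.5, -1) (footprint 15.5×23) is included at this height (perimeter 77.00 mm); the r=4 cylinder at (4.5, 4.5) gives a regular 12-gon of circumradius 4 (constant along its height) (perimeter = 2·12·4.000·sin(180°/12) = 24.85 mm); Combining (union): the regions partially overlap (shared area 210.75 mm²), so the edge portions inside another operand are dropped and the merged outline is re-measured after clipping — boundary = 77.00 mm. Overall, the cross-section is a single solid region. Total boundary length (outer) = 77.00 mm.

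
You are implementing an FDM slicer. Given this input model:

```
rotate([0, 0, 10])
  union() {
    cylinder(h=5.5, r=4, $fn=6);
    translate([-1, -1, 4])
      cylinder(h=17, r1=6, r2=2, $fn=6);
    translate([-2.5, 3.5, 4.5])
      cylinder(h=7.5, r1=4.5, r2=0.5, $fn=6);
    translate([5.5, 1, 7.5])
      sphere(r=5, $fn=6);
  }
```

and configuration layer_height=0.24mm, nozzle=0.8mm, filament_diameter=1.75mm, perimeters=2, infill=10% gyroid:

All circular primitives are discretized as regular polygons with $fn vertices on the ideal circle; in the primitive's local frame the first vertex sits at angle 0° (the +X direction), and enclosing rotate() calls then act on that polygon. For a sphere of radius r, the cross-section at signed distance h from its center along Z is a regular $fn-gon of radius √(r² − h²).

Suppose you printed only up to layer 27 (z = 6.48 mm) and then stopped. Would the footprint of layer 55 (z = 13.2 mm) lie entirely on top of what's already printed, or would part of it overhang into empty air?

Compare the two slices. At z = 6.48: the cylinder is absent (z outside [0, 5.5]); the cone at (-1, -1): at t=0.146 of its height the radius interpolates to r₁+(r₂−r₁)t = 5.416, giving a regular 6-gon of that circumradius (area = (6/2)·5.416²·sin(360°/6) = 76.22 mm²); the cone at (-2.5, 3.5) contributes a regular 6-gon of circumradius 3.444 (interpolated between r1=4.5 and r2=0.5 at t=0.264) (area = (6/2)·3.444²·sin(360°/6) = 30.82 mm²); the sphere at (5.5, 1): section is a regular 6-gon, circumradius = √(r²−h²) = √(5²−1.02²) = 4.895 (area = (6/2)·4.895²·sin(360°/6) = 62.25 mm²); Combining (union): the regions partially overlap — summed areas 169.29 mm² minus the doubly-counted overlap 25.76 mm² gives 143.53 mm² — area = 143.53 mm²; (whole slice rotated 10° about Z — lengths, areas and connectivity unchanged). At z = 13.2: the cylinder is absent (z outside [0, 5.5]); the cone at (-1, -1): at t=0.541 of its height the radius interpolates to r₁+(r₂−r₁)t = 3.835, giving a regular 6-gon of that circumradius (area = (6/2)·3.835²·sin(360°/6) = 38.22 mm²); the cone at (-2.5, 3.5) does not reach this height (z outside [4.5, 12]); the sphere at (5.5, 1) is not intersected at this z (|z−center|=5.700 > r=5); Taking the union: only the cone at (-1, -1) is present, so the union is just that shape — area = 38.22 mm²; (rotated 10° about Z; rotation is an isometry so areas/perimeters/island counts are preserved). Checking containment: the cross-section at z = 13.2 is a subset of the cross-section at z = 6.48.

entirely on top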